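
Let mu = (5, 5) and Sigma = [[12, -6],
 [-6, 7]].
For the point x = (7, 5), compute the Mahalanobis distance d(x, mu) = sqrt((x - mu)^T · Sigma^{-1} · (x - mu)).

Step 1 — centre the observation: (x - mu) = (2, 0).

Step 2 — invert Sigma. det(Sigma) = 12·7 - (-6)² = 48.
  Sigma^{-1} = (1/det) · [[d, -b], [-b, a]] = [[0.1458, 0.125],
 [0.125, 0.25]].

Step 3 — form the quadratic (x - mu)^T · Sigma^{-1} · (x - mu):
  Sigma^{-1} · (x - mu) = (0.2917, 0.25).
  (x - mu)^T · [Sigma^{-1} · (x - mu)] = (2)·(0.2917) + (0)·(0.25) = 0.5833.

Step 4 — take square root: d = √(0.5833) ≈ 0.7638.

d(x, mu) = √(0.5833) ≈ 0.7638


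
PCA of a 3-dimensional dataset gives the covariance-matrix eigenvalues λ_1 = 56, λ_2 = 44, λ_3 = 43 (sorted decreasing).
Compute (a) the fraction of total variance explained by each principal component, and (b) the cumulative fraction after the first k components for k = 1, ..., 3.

Step 1 — total variance = trace(Sigma) = Σ λ_i = 56 + 44 + 43 = 143.

Step 2 — fraction explained by component i = λ_i / Σ λ:
  PC1: 56/143 = 0.3916
  PC2: 44/143 = 0.3077
  PC3: 43/143 = 0.3007

Step 3 — cumulative fraction after k components = (λ_1 + ... + λ_k) / Σ λ:
  k = 1: 56/143 = 0.3916
  k = 2: (56 + 44)/143 = 100/143 = 0.6993
  k = 3: (56 + 44 + 43)/143 = 143/143 = 1

Summary (fraction, with percent):

explained: PC1 0.3916 (39.16%), PC2 0.3077 (30.77%), PC3 0.3007 (30.07%);  cumulative: 0.3916, 0.6993, 1


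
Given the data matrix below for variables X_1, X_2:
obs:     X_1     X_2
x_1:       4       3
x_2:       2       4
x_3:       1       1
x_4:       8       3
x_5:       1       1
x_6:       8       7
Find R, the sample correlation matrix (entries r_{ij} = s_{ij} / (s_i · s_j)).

Step 1 — column means:
  mean(X_1) = (4 + 2 + 1 + 8 + 1 + 8) / 6 = 24/6 = 4
  mean(X_2) = (3 + 4 + 1 + 3 + 1 + 7) / 6 = 19/6 = 3.1667

Step 2 — sample variances and covariances s[i,j] = (1/(n-1)) · Σ_k (x_{k,i} - mean_i) · (x_{k,j} - mean_j), with n-1 = 5:
  s[X_1,X_1] = ((0)·(0) + (-2)·(-2) + (-3)·(-3) + (4)·(4) + (-3)·(-3) + (4)·(4)) / 5 = 54/5 = 10.8
  s[X_1,X_2] = ((0)·(-0.1667) + (-2)·(0.8333) + (-3)·(-2.1667) + (4)·(-0.1667) + (-3)·(-2.1667) + (4)·(3.8333)) / 5 = 26/5 = 5.2
  s[X_2,X_2] = ((-0.1667)·(-0.1667) + (0.8333)·(0.8333) + (-2.1667)·(-2.1667) + (-0.1667)·(-0.1667) + (-2.1667)·(-2.1667) + (3.8333)·(3.8333)) / 5 = 24.8333/5 = 4.9667
  Sample standard deviations s_i = √(s[i,i]):
  s(X_1) = √(10.8) = 3.2863
  s(X_2) = √(4.9667) = 2.2286

Step 3 — r_{ij} = s_{ij} / (s_i · s_j):
  r[X_1,X_1] = 1 (diagonal).
  r[X_1,X_2] = 5.2 / (3.2863 · 2.2286) = 5.2 / 7.3239 = 0.71
  r[X_2,X_2] = 1 (diagonal).

R is symmetric with unit diagonal. Assembling:

R = [[1, 0.71],
 [0.71, 1]]


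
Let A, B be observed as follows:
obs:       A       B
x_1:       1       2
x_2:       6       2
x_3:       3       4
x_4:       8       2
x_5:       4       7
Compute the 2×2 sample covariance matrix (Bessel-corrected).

Step 1 — column means:
  mean(A) = (1 + 6 + 3 + 8 + 4) / 5 = 22/5 = 4.4
  mean(B) = (2 + 2 + 4 + 2 + 7) / 5 = 17/5 = 3.4

Step 2 — sample covariance S[i,j] = (1/(n-1)) · Σ_k (x_{k,i} - mean_i) · (x_{k,j} - mean_j), with n-1 = 4.
  S[A,A] = ((-3.4)·(-3.4) + (1.6)·(1.6) + (-1.4)·(-1.4) + (3.6)·(3.6) + (-0.4)·(-0.4)) / 4 = 29.2/4 = 7.3
  S[A,B] = ((-3.4)·(-1.4) + (1.6)·(-1.4) + (-1.4)·(0.6) + (3.6)·(-1.4) + (-0.4)·(3.6)) / 4 = -4.8/4 = -1.2
  S[B,B] = ((-1.4)·(-1.4) + (-1.4)·(-1.4) + (0.6)·(0.6) + (-1.4)·(-1.4) + (3.6)·(3.6)) / 4 = 19.2/4 = 4.8

S is symmetric (S[j,i] = S[i,j]). Assembling:

S = [[7.3, -1.2],
 [-1.2, 4.8]]


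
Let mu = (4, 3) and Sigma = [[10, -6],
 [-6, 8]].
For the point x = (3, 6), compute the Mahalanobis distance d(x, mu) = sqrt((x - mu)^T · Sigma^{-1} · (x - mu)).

Step 1 — centre the observation: (x - mu) = (-1, 3).

Step 2 — invert Sigma. det(Sigma) = 10·8 - (-6)² = 44.
  Sigma^{-1} = (1/det) · [[d, -b], [-b, a]] = [[0.1818, 0.1364],
 [0.1364, 0.2273]].

Step 3 — form the quadratic (x - mu)^T · Sigma^{-1} · (x - mu):
  Sigma^{-1} · (x - mu) = (0.2273, 0.5455).
  (x - mu)^T · [Sigma^{-1} · (x - mu)] = (-1)·(0.2273) + (3)·(0.5455) = 1.4091.

Step 4 — take square root: d = √(1.4091) ≈ 1.1871.

d(x, mu) = √(1.4091) ≈ 1.1871


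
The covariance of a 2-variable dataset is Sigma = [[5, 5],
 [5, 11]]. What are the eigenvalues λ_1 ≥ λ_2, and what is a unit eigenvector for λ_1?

Step 1 — characteristic polynomial of 2×2 Sigma:
  det(Sigma - λI) = λ² - trace · λ + det = 0.
  trace = 5 + 11 = 16, det = 5·11 - (5)² = 30.
Step 2 — discriminant:
  Δ = trace² - 4·det = 256 - 120 = 136.
Step 3 — eigenvalues:
  λ = (trace ± √Δ)/2 = (16 ± 11.6619)/2,
  λ_1 = 13.831,  λ_2 = 2.169.

Step 4 — unit eigenvector for λ_1: solve (Sigma - λ_1 I)v = 0. First row:
  (5 - 13.831)·v_x + (5)·v_y = 0, i.e. (-8.831)·v_x + (5)·v_y = 0,
  so v ∝ (b, λ_1 - a) = (5, 8.831) = u.
  ||u|| = √((5)² + (8.831)²) = √(102.9857) ≈ 10.1482,
  v_1 = u/||u|| ≈ (0.4927, 0.8702) (||v_1|| = 1).

λ_1 = 13.831,  λ_2 = 2.169;  v_1 ≈ (0.4927, 0.8702)


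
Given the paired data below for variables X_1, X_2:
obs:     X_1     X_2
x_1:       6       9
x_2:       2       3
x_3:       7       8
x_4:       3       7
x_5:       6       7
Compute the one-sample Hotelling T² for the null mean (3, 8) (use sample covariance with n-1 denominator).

Step 1 — sample mean vector:
  mean(X_1) = (6 + 2 + 7 + 3 + 6) / 5 = 24/5 = 4.8
  mean(X_2) = (9 + 3 + 8 + 7 + 7) / 5 = 34/5 = 6.8
  x̄ = (4.8, 6.8),  deviation x̄ - mu_0 = (4.8, 6.8) - (3, 8) = (1.8, -1.2).

Step 2 — sample covariance matrix, S[i,j] = (1/(n-1)) · Σ_k (x_{k,i} - mean_i) · (x_{k,j} - mean_j), divisor n-1 = 4:
  S[X_1,X_1] = ((1.2)·(1.2) + (-2.8)·(-2.8) + (2.2)·(2.2) + (-1.8)·(-1.8) + (1.2)·(1.2)) / 4 = 18.8/4 = 4.7
  S[X_1,X_2] = ((1.2)·(2.2) + (-2.8)·(-3.8) + (2.2)·(1.2) + (-1.8)·(0.2) + (1.2)·(0.2)) / 4 = 15.8/4 = 3.95
  S[X_2,X_2] = ((2.2)·(2.2) + (-3.8)·(-3.8) + (1.2)·(1.2) + (0.2)·(0.2) + (0.2)·(0.2)) / 4 = 20.8/4 = 5.2
  S = [[4.7, 3.95],
 [3.95, 5.2]].

Step 3 — invert S. det(S) = 4.7·5.2 - (3.95)² = 8.8375.
  S^{-1} = (1/det) · [[d, -b], [-b, a]] = [[0.5884, -0.447],
 [-0.447, 0.5318]].

Step 4 — quadratic form (x̄ - mu_0)^T · S^{-1} · (x̄ - mu_0):
  S^{-1} · (x̄ - mu_0) = (1.5955, -1.4427),
  (x̄ - mu_0)^T · [...] = (1.8)·(1.5955) + (-1.2)·(-1.4427) = 4.6031.

Step 5 — scale by n: T² = 5 · 4.6031 = 23.0156.

T² ≈ 23.0156


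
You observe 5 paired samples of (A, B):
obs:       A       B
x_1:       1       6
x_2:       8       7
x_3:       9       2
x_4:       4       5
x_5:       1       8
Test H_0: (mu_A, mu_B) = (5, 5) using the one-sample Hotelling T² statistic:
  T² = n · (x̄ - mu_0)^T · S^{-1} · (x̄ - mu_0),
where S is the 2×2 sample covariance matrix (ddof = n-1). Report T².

Step 1 — sample mean vector:
  mean(A) = (1 + 8 + 9 + 4 + 1) / 5 = 23/5 = 4.6
  mean(B) = (6 + 7 + 2 + 5 + 8) / 5 = 28/5 = 5.6
  x̄ = (4.6, 5.6),  deviation x̄ - mu_0 = (4.6, 5.6) - (5, 5) = (-0.4, 0.6).

Step 2 — sample covariance matrix, S[i,j] = (1/(n-1)) · Σ_k (x_{k,i} - mean_i) · (x_{k,j} - mean_j), divisor n-1 = 4:
  S[A,A] = ((-3.6)·(-3.6) + (3.4)·(3.4) + (4.4)·(4.4) + (-0.6)·(-0.6) + (-3.6)·(-3.6)) / 4 = 57.2/4 = 14.3
  S[A,B] = ((-3.6)·(0.4) + (3.4)·(1.4) + (4.4)·(-3.6) + (-0.6)·(-0.6) + (-3.6)·(2.4)) / 4 = -20.8/4 = -5.2
  S[B,B] = ((0.4)·(0.4) + (1.4)·(1.4) + (-3.6)·(-3.6) + (-0.6)·(-0.6) + (2.4)·(2.4)) / 4 = 21.2/4 = 5.3
  S = [[14.3, -5.2],
 [-5.2, 5.3]].

Step 3 — invert S. det(S) = 14.3·5.3 - (-5.2)² = 48.75.
  S^{-1} = (1/det) · [[d, -b], [-b, a]] = [[0.1087, 0.1067],
 [0.1067, 0.2933]].

Step 4 — quadratic form (x̄ - mu_0)^T · S^{-1} · (x̄ - mu_0):
  S^{-1} · (x̄ - mu_0) = (0.0205, 0.1333),
  (x̄ - mu_0)^T · [...] = (-0.4)·(0.0205) + (0.6)·(0.1333) = 0.0718.

Step 5 — scale by n: T² = 5 · 0.0718 = 0.359.

T² ≈ 0.359


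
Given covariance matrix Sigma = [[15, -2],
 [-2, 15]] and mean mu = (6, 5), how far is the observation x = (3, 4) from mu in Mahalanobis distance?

Step 1 — centre the observation: (x - mu) = (-3, -1).

Step 2 — invert Sigma. det(Sigma) = 15·15 - (-2)² = 221.
  Sigma^{-1} = (1/det) · [[d, -b], [-b, a]] = [[0.0679, 0.009],
 [0.009, 0.0679]].

Step 3 — form the quadratic (x - mu)^T · Sigma^{-1} · (x - mu):
  Sigma^{-1} · (x - mu) = (-0.2127, -0.095).
  (x - mu)^T · [Sigma^{-1} · (x - mu)] = (-3)·(-0.2127) + (-1)·(-0.095) = 0.733.

Step 4 — take square root: d = √(0.733) ≈ 0.8562.

d(x, mu) = √(0.733) ≈ 0.8562


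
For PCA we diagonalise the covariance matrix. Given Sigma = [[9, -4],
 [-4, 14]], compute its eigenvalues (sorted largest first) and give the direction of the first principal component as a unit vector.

Step 1 — characteristic polynomial of 2×2 Sigma:
  det(Sigma - λI) = λ² - trace · λ + det = 0.
  trace = 9 + 14 = 23, det = 9·14 - (-4)² = 110.
Step 2 — discriminant:
  Δ = trace² - 4·det = 529 - 440 = 89.
Step 3 — eigenvalues:
  λ = (trace ± √Δ)/2 = (23 ± 9.434)/2,
  λ_1 = 16.217,  λ_2 = 6.783.

Step 4 — unit eigenvector for λ_1: solve (Sigma - λ_1 I)v = 0. First row:
  (9 - 16.217)·v_x + (-4)·v_y = 0, i.e. (-7.217)·v_x + (-4)·v_y = 0,
  so v ∝ (b, λ_1 - a) = (-4, 7.217); multiply by -1 so the first entry is positive: u = (4, -7.217).
  ||u|| = √((4)² + (-7.217)²) = √(68.085) ≈ 8.2514,
  v_1 = u/||u|| ≈ (0.4848, -0.8746) (||v_1|| = 1).

λ_1 = 16.217,  λ_2 = 6.783;  v_1 ≈ (0.4848, -0.8746)


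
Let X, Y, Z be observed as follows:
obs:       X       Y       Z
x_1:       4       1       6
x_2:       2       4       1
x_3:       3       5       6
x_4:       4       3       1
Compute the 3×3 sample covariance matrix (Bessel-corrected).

Step 1 — column means:
  mean(X) = (4 + 2 + 3 + 4) / 4 = 13/4 = 3.25
  mean(Y) = (1 + 4 + 5 + 3) / 4 = 13/4 = 3.25
  mean(Z) = (6 + 1 + 6 + 1) / 4 = 14/4 = 3.5

Step 2 — sample covariance S[i,j] = (1/(n-1)) · Σ_k (x_{k,i} - mean_i) · (x_{k,j} - mean_j), with n-1 = 3.
  S[X,X] = ((0.75)·(0.75) + (-1.25)·(-1.25) + (-0.25)·(-0.25) + (0.75)·(0.75)) / 3 = 2.75/3 = 0.9167
  S[X,Y] = ((0.75)·(-2.25) + (-1.25)·(0.75) + (-0.25)·(1.75) + (0.75)·(-0.25)) / 3 = -3.25/3 = -1.0833
  S[X,Z] = ((0.75)·(2.5) + (-1.25)·(-2.5) + (-0.25)·(2.5) + (0.75)·(-2.5)) / 3 = 2.5/3 = 0.8333
  S[Y,Y] = ((-2.25)·(-2.25) + (0.75)·(0.75) + (1.75)·(1.75) + (-0.25)·(-0.25)) / 3 = 8.75/3 = 2.9167
  S[Y,Z] = ((-2.25)·(2.5) + (0.75)·(-2.5) + (1.75)·(2.5) + (-0.25)·(-2.5)) / 3 = -2.5/3 = -0.8333
  S[Z,Z] = ((2.5)·(2.5) + (-2.5)·(-2.5) + (2.5)·(2.5) + (-2.5)·(-2.5)) / 3 = 25/3 = 8.3333

S is symmetric (S[j,i] = S[i,j]). Assembling:

S = [[0.9167, -1.0833, 0.8333],
 [-1.0833, 2.9167, -0.8333],
 [0.8333, -0.8333, 8.3333]]


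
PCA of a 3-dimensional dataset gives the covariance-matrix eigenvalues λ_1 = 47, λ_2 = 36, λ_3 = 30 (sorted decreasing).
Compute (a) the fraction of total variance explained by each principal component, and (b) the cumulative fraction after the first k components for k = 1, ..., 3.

Step 1 — total variance = trace(Sigma) = Σ λ_i = 47 + 36 + 30 = 113.

Step 2 — fraction explained by component i = λ_i / Σ λ:
  PC1: 47/113 = 0.4159
  PC2: 36/113 = 0.3186
  PC3: 30/113 = 0.2655

Step 3 — cumulative fraction after k components = (λ_1 + ... + λ_k) / Σ λ:
  k = 1: 47/113 = 0.4159
  k = 2: (47 + 36)/113 = 83/113 = 0.7345
  k = 3: (47 + 36 + 30)/113 = 113/113 = 1

Summary (fraction, with percent):

explained: PC1 0.4159 (41.59%), PC2 0.3186 (31.86%), PC3 0.2655 (26.55%);  cumulative: 0.4159, 0.7345, 1


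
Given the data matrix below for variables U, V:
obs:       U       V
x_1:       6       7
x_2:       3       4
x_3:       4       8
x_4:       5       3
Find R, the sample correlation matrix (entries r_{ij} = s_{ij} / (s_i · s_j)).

Step 1 — column means:
  mean(U) = (6 + 3 + 4 + 5) / 4 = 18/4 = 4.5
  mean(V) = (7 + 4 + 8 + 3) / 4 = 22/4 = 5.5

Step 2 — sample variances and covariances s[i,j] = (1/(n-1)) · Σ_k (x_{k,i} - mean_i) · (x_{k,j} - mean_j), with n-1 = 3:
  s[U,U] = ((1.5)·(1.5) + (-1.5)·(-1.5) + (-0.5)·(-0.5) + (0.5)·(0.5)) / 3 = 5/3 = 1.6667
  s[U,V] = ((1.5)·(1.5) + (-1.5)·(-1.5) + (-0.5)·(2.5) + (0.5)·(-2.5)) / 3 = 2/3 = 0.6667
  s[V,V] = ((1.5)·(1.5) + (-1.5)·(-1.5) + (2.5)·(2.5) + (-2.5)·(-2.5)) / 3 = 17/3 = 5.6667
  Sample standard deviations s_i = √(s[i,i]):
  s(U) = √(1.6667) = 1.291
  s(V) = √(5.6667) = 2.3805

Step 3 — r_{ij} = s_{ij} / (s_i · s_j):
  r[U,U] = 1 (diagonal).
  r[U,V] = 0.6667 / (1.291 · 2.3805) = 0.6667 / 3.0732 = 0.2169
  r[V,V] = 1 (diagonal).

R is symmetric with unit diagonal. Assembling:

R = [[1, 0.2169],
 [0.2169, 1]]


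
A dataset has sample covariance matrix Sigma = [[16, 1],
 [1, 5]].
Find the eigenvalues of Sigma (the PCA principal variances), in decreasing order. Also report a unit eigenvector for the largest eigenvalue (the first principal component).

Step 1 — characteristic polynomial of 2×2 Sigma:
  det(Sigma - λI) = λ² - trace · λ + det = 0.
  trace = 16 + 5 = 21, det = 16·5 - (1)² = 79.
Step 2 — discriminant:
  Δ = trace² - 4·det = 441 - 316 = 125.
Step 3 — eigenvalues:
  λ = (trace ± √Δ)/2 = (21 ± 11.1803)/2,
  λ_1 = 16.0902,  λ_2 = 4.9098.

Step 4 — unit eigenvector for λ_1: solve (Sigma - λ_1 I)v = 0. First row:
  (16 - 16.0902)·v_x + (1)·v_y = 0, i.e. (-0.0902)·v_x + (1)·v_y = 0,
  so v ∝ (b, λ_1 - a) = (1, 0.0902) = u.
  ||u|| = √((1)² + (0.0902)²) = √(1.0081) ≈ 1.0041,
  v_1 = u/||u|| ≈ (0.996, 0.0898) (||v_1|| = 1).

λ_1 = 16.0902,  λ_2 = 4.9098;  v_1 ≈ (0.996, 0.0898)


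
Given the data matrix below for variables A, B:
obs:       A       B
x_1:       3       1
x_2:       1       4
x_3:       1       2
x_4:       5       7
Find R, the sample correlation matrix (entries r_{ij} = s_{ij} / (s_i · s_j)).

Step 1 — column means:
  mean(A) = (3 + 1 + 1 + 5) / 4 = 10/4 = 2.5
  mean(B) = (1 + 4 + 2 + 7) / 4 = 14/4 = 3.5

Step 2 — sample variances and covariances s[i,j] = (1/(n-1)) · Σ_k (x_{k,i} - mean_i) · (x_{k,j} - mean_j), with n-1 = 3:
  s[A,A] = ((0.5)·(0.5) + (-1.5)·(-1.5) + (-1.5)·(-1.5) + (2.5)·(2.5)) / 3 = 11/3 = 3.6667
  s[A,B] = ((0.5)·(-2.5) + (-1.5)·(0.5) + (-1.5)·(-1.5) + (2.5)·(3.5)) / 3 = 9/3 = 3
  s[B,B] = ((-2.5)·(-2.5) + (0.5)·(0.5) + (-1.5)·(-1.5) + (3.5)·(3.5)) / 3 = 21/3 = 7
  Sample standard deviations s_i = √(s[i,i]):
  s(A) = √(3.6667) = 1.9149
  s(B) = √(7) = 2.6458

Step 3 — r_{ij} = s_{ij} / (s_i · s_j):
  r[A,A] = 1 (diagonal).
  r[A,B] = 3 / (1.9149 · 2.6458) = 3 / 5.0662 = 0.5922
  r[B,B] = 1 (diagonal).

R is symmetric with unit diagonal. Assembling:

R = [[1, 0.5922],
 [0.5922, 1]]


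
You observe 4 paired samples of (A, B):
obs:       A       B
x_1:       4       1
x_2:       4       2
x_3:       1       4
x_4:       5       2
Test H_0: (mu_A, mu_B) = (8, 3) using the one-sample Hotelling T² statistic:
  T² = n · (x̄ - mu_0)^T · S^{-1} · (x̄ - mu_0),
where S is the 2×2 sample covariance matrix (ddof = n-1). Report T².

Step 1 — sample mean vector:
  mean(A) = (4 + 4 + 1 + 5) / 4 = 14/4 = 3.5
  mean(B) = (1 + 2 + 4 + 2) / 4 = 9/4 = 2.25
  x̄ = (3.5, 2.25),  deviation x̄ - mu_0 = (3.5, 2.25) - (8, 3) = (-4.5, -0.75).

Step 2 — sample covariance matrix, S[i,j] = (1/(n-1)) · Σ_k (x_{k,i} - mean_i) · (x_{k,j} - mean_j), divisor n-1 = 3:
  S[A,A] = ((0.5)·(0.5) + (0.5)·(0.5) + (-2.5)·(-2.5) + (1.5)·(1.5)) / 3 = 9/3 = 3
  S[A,B] = ((0.5)·(-1.25) + (0.5)·(-0.25) + (-2.5)·(1.75) + (1.5)·(-0.25)) / 3 = -5.5/3 = -1.8333
  S[B,B] = ((-1.25)·(-1.25) + (-0.25)·(-0.25) + (1.75)·(1.75) + (-0.25)·(-0.25)) / 3 = 4.75/3 = 1.5833
  S = [[3, -1.8333],
 [-1.8333, 1.5833]].

Step 3 — invert S. det(S) = 3·1.5833 - (-1.8333)² = 1.3889.
  S^{-1} = (1/det) · [[d, -b], [-b, a]] = [[1.14, 1.32],
 [1.32, 2.16]].

Step 4 — quadratic form (x̄ - mu_0)^T · S^{-1} · (x̄ - mu_0):
  S^{-1} · (x̄ - mu_0) = (-6.12, -7.56),
  (x̄ - mu_0)^T · [...] = (-4.5)·(-6.12) + (-0.75)·(-7.56) = 33.21.

Step 5 — scale by n: T² = 4 · 33.21 = 132.84.

T² ≈ 132.84


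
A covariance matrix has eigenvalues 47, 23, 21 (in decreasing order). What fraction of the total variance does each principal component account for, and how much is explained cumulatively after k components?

Step 1 — total variance = trace(Sigma) = Σ λ_i = 47 + 23 + 21 = 91.

Step 2 — fraction explained by component i = λ_i / Σ λ:
  PC1: 47/91 = 0.5165
  PC2: 23/91 = 0.2527
  PC3: 21/91 = 0.2308

Step 3 — cumulative fraction after k components = (λ_1 + ... + λ_k) / Σ λ:
  k = 1: 47/91 = 0.5165
  k = 2: (47 + 23)/91 = 70/91 = 0.7692
  k = 3: (47 + 23 + 21)/91 = 91/91 = 1

Summary (fraction, with percent):

explained: PC1 0.5165 (51.65%), PC2 0.2527 (25.27%), PC3 0.2308 (23.08%);  cumulative: 0.5165, 0.7692, 1


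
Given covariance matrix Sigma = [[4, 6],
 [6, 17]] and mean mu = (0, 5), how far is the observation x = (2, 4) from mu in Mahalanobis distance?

Step 1 — centre the observation: (x - mu) = (2, -1).

Step 2 — invert Sigma. det(Sigma) = 4·17 - (6)² = 32.
  Sigma^{-1} = (1/det) · [[d, -b], [-b, a]] = [[0.5312, -0.1875],
 [-0.1875, 0.125]].

Step 3 — form the quadratic (x - mu)^T · Sigma^{-1} · (x - mu):
  Sigma^{-1} · (x - mu) = (1.25, -0.5).
  (x - mu)^T · [Sigma^{-1} · (x - mu)] = (2)·(1.25) + (-1)·(-0.5) = 3.

Step 4 — take square root: d = √(3) ≈ 1.7321.

d(x, mu) = √(3) ≈ 1.7321


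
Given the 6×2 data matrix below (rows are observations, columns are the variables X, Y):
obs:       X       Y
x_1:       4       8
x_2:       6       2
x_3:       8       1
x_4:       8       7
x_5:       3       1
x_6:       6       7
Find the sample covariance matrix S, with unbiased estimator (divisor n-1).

Step 1 — column means:
  mean(X) = (4 + 6 + 8 + 8 + 3 + 6) / 6 = 35/6 = 5.8333
  mean(Y) = (8 + 2 + 1 + 7 + 1 + 7) / 6 = 26/6 = 4.3333

Step 2 — sample covariance S[i,j] = (1/(n-1)) · Σ_k (x_{k,i} - mean_i) · (x_{k,j} - mean_j), with n-1 = 5.
  S[X,X] = ((-1.8333)·(-1.8333) + (0.1667)·(0.1667) + (2.1667)·(2.1667) + (2.1667)·(2.1667) + (-2.8333)·(-2.8333) + (0.1667)·(0.1667)) / 5 = 20.8333/5 = 4.1667
  S[X,Y] = ((-1.8333)·(3.6667) + (0.1667)·(-2.3333) + (2.1667)·(-3.3333) + (2.1667)·(2.6667) + (-2.8333)·(-3.3333) + (0.1667)·(2.6667)) / 5 = 1.3333/5 = 0.2667
  S[Y,Y] = ((3.6667)·(3.6667) + (-2.3333)·(-2.3333) + (-3.3333)·(-3.3333) + (2.6667)·(2.6667) + (-3.3333)·(-3.3333) + (2.6667)·(2.6667)) / 5 = 55.3333/5 = 11.0667

S is symmetric (S[j,i] = S[i,j]). Assembling:

S = [[4.1667, 0.2667],
 [0.2667, 11.0667]]


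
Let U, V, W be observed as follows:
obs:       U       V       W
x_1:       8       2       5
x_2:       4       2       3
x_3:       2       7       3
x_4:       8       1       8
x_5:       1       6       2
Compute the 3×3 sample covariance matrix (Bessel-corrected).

Step 1 — column means:
  mean(U) = (8 + 4 + 2 + 8 + 1) / 5 = 23/5 = 4.6
  mean(V) = (2 + 2 + 7 + 1 + 6) / 5 = 18/5 = 3.6
  mean(W) = (5 + 3 + 3 + 8 + 2) / 5 = 21/5 = 4.2

Step 2 — sample covariance S[i,j] = (1/(n-1)) · Σ_k (x_{k,i} - mean_i) · (x_{k,j} - mean_j), with n-1 = 4.
  S[U,U] = ((3.4)·(3.4) + (-0.6)·(-0.6) + (-2.6)·(-2.6) + (3.4)·(3.4) + (-3.6)·(-3.6)) / 4 = 43.2/4 = 10.8
  S[U,V] = ((3.4)·(-1.6) + (-0.6)·(-1.6) + (-2.6)·(3.4) + (3.4)·(-2.6) + (-3.6)·(2.4)) / 4 = -30.8/4 = -7.7
  S[U,W] = ((3.4)·(0.8) + (-0.6)·(-1.2) + (-2.6)·(-1.2) + (3.4)·(3.8) + (-3.6)·(-2.2)) / 4 = 27.4/4 = 6.85
  S[V,V] = ((-1.6)·(-1.6) + (-1.6)·(-1.6) + (3.4)·(3.4) + (-2.6)·(-2.6) + (2.4)·(2.4)) / 4 = 29.2/4 = 7.3
  S[V,W] = ((-1.6)·(0.8) + (-1.6)·(-1.2) + (3.4)·(-1.2) + (-2.6)·(3.8) + (2.4)·(-2.2)) / 4 = -18.6/4 = -4.65
  S[W,W] = ((0.8)·(0.8) + (-1.2)·(-1.2) + (-1.2)·(-1.2) + (3.8)·(3.8) + (-2.2)·(-2.2)) / 4 = 22.8/4 = 5.7

S is symmetric (S[j,i] = S[i,j]). Assembling:

S = [[10.8, -7.7, 6.85],
 [-7.7, 7.3, -4.65],
 [6.85, -4.65, 5.7]]


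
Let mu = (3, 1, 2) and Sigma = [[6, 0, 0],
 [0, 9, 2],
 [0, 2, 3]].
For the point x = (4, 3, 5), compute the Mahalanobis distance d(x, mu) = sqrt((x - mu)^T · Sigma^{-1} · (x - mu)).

Step 1 — centre the observation: (x - mu) = (1, 2, 3).

Step 2 — invert Sigma (cofactor / det for 3×3, or solve directly):
  Sigma^{-1} = [[0.1667, 0, 0],
 [0, 0.1304, -0.087],
 [0, -0.087, 0.3913]].

Step 3 — form the quadratic (x - mu)^T · Sigma^{-1} · (x - mu):
  Sigma^{-1} · (x - mu) = (0.1667, 0, 1).
  (x - mu)^T · [Sigma^{-1} · (x - mu)] = (1)·(0.1667) + (2)·(0) + (3)·(1) = 3.1667.

Step 4 — take square root: d = √(3.1667) ≈ 1.7795.

d(x, mu) = √(3.1667) ≈ 1.7795


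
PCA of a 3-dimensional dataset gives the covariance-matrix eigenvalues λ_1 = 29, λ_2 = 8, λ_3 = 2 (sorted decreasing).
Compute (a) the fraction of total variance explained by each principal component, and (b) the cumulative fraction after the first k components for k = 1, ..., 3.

Step 1 — total variance = trace(Sigma) = Σ λ_i = 29 + 8 + 2 = 39.

Step 2 — fraction explained by component i = λ_i / Σ λ:
  PC1: 29/39 = 0.7436
  PC2: 8/39 = 0.2051
  PC3: 2/39 = 0.0513

Step 3 — cumulative fraction after k components = (λ_1 + ... + λ_k) / Σ λ:
  k = 1: 29/39 = 0.7436
  k = 2: (29 + 8)/39 = 37/39 = 0.9487
  k = 3: (29 + 8 + 2)/39 = 39/39 = 1

Summary (fraction, with percent):

explained: PC1 0.7436 (74.36%), PC2 0.2051 (20.51%), PC3 0.0513 (5.13%);  cumulative: 0.7436, 0.9487, 1


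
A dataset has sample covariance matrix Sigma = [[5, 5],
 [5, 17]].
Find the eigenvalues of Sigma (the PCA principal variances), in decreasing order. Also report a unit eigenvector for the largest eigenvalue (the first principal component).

Step 1 — characteristic polynomial of 2×2 Sigma:
  det(Sigma - λI) = λ² - trace · λ + det = 0.
  trace = 5 + 17 = 22, det = 5·17 - (5)² = 60.
Step 2 — discriminant:
  Δ = trace² - 4·det = 484 - 240 = 244.
Step 3 — eigenvalues:
  λ = (trace ± √Δ)/2 = (22 ± 15.6205)/2,
  λ_1 = 18.8102,  λ_2 = 3.1898.

Step 4 — unit eigenvector for λ_1: solve (Sigma - λ_1 I)v = 0. First row:
  (5 - 18.8102)·v_x + (5)·v_y = 0, i.e. (-13.8102)·v_x + (5)·v_y = 0,
  so v ∝ (b, λ_1 - a) = (5, 13.8102) = u.
  ||u|| = √((5)² + (13.8102)²) = √(215.723) ≈ 14.6875,
  v_1 = u/||u|| ≈ (0.3404, 0.9403) (||v_1|| = 1).

λ_1 = 18.8102,  λ_2 = 3.1898;  v_1 ≈ (0.3404, 0.9403)


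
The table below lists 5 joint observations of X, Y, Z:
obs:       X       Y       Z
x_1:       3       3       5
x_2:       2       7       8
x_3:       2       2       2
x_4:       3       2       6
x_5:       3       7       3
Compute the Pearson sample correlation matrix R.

Step 1 — column means:
  mean(X) = (3 + 2 + 2 + 3 + 3) / 5 = 13/5 = 2.6
  mean(Y) = (3 + 7 + 2 + 2 + 7) / 5 = 21/5 = 4.2
  mean(Z) = (5 + 8 + 2 + 6 + 3) / 5 = 24/5 = 4.8

Step 2 — sample variances and covariances s[i,j] = (1/(n-1)) · Σ_k (x_{k,i} - mean_i) · (x_{k,j} - mean_j), with n-1 = 4:
  s[X,X] = ((0.4)·(0.4) + (-0.6)·(-0.6) + (-0.6)·(-0.6) + (0.4)·(0.4) + (0.4)·(0.4)) / 4 = 1.2/4 = 0.3
  s[X,Y] = ((0.4)·(-1.2) + (-0.6)·(2.8) + (-0.6)·(-2.2) + (0.4)·(-2.2) + (0.4)·(2.8)) / 4 = -0.6/4 = -0.15
  s[X,Z] = ((0.4)·(0.2) + (-0.6)·(3.2) + (-0.6)·(-2.8) + (0.4)·(1.2) + (0.4)·(-1.8)) / 4 = -0.4/4 = -0.1
  s[Y,Y] = ((-1.2)·(-1.2) + (2.8)·(2.8) + (-2.2)·(-2.2) + (-2.2)·(-2.2) + (2.8)·(2.8)) / 4 = 26.8/4 = 6.7
  s[Y,Z] = ((-1.2)·(0.2) + (2.8)·(3.2) + (-2.2)·(-2.8) + (-2.2)·(1.2) + (2.8)·(-1.8)) / 4 = 7.2/4 = 1.8
  s[Z,Z] = ((0.2)·(0.2) + (3.2)·(3.2) + (-2.8)·(-2.8) + (1.2)·(1.2) + (-1.8)·(-1.8)) / 4 = 22.8/4 = 5.7
  Sample standard deviations s_i = √(s[i,i]):
  s(X) = √(0.3) = 0.5477
  s(Y) = √(6.7) = 2.5884
  s(Z) = √(5.7) = 2.3875

Step 3 — r_{ij} = s_{ij} / (s_i · s_j):
  r[X,X] = 1 (diagonal).
  r[X,Y] = -0.15 / (0.5477 · 2.5884) = -0.15 / 1.4177 = -0.1058
  r[X,Z] = -0.1 / (0.5477 · 2.3875) = -0.1 / 1.3077 = -0.0765
  r[Y,Y] = 1 (diagonal).
  r[Y,Z] = 1.8 / (2.5884 · 2.3875) = 1.8 / 6.1798 = 0.2913
  r[Z,Z] = 1 (diagonal).

R is symmetric with unit diagonal. Assembling:

R = [[1, -0.1058, -0.0765],
 [-0.1058, 1, 0.2913],
 [-0.0765, 0.2913, 1]]


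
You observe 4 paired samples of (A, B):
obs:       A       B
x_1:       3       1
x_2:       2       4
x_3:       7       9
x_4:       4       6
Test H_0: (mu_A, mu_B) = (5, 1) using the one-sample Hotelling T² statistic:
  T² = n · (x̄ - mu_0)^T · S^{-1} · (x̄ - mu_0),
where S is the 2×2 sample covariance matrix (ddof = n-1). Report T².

Step 1 — sample mean vector:
  mean(A) = (3 + 2 + 7 + 4) / 4 = 16/4 = 4
  mean(B) = (1 + 4 + 9 + 6) / 4 = 20/4 = 5
  x̄ = (4, 5),  deviation x̄ - mu_0 = (4, 5) - (5, 1) = (-1, 4).

Step 2 — sample covariance matrix, S[i,j] = (1/(n-1)) · Σ_k (x_{k,i} - mean_i) · (x_{k,j} - mean_j), divisor n-1 = 3:
  S[A,A] = ((-1)·(-1) + (-2)·(-2) + (3)·(3) + (0)·(0)) / 3 = 14/3 = 4.6667
  S[A,B] = ((-1)·(-4) + (-2)·(-1) + (3)·(4) + (0)·(1)) / 3 = 18/3 = 6
  S[B,B] = ((-4)·(-4) + (-1)·(-1) + (4)·(4) + (1)·(1)) / 3 = 34/3 = 11.3333
  S = [[4.6667, 6],
 [6, 11.3333]].

Step 3 — invert S. det(S) = 4.6667·11.3333 - (6)² = 16.8889.
  S^{-1} = (1/det) · [[d, -b], [-b, a]] = [[0.6711, -0.3553],
 [-0.3553, 0.2763]].

Step 4 — quadratic form (x̄ - mu_0)^T · S^{-1} · (x̄ - mu_0):
  S^{-1} · (x̄ - mu_0) = (-2.0921, 1.4605),
  (x̄ - mu_0)^T · [...] = (-1)·(-2.0921) + (4)·(1.4605) = 7.9342.

Step 5 — scale by n: T² = 4 · 7.9342 = 31.7368.

T² ≈ 31.7368


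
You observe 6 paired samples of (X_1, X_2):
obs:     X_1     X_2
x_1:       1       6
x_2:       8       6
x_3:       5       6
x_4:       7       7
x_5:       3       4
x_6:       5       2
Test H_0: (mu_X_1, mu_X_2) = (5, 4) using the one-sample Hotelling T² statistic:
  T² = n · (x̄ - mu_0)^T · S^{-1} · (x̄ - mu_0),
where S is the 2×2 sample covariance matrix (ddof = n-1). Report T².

Step 1 — sample mean vector:
  mean(X_1) = (1 + 8 + 5 + 7 + 3 + 5) / 6 = 29/6 = 4.8333
  mean(X_2) = (6 + 6 + 6 + 7 + 4 + 2) / 6 = 31/6 = 5.1667
  x̄ = (4.8333, 5.1667),  deviation x̄ - mu_0 = (4.8333, 5.1667) - (5, 4) = (-0.1667, 1.1667).

Step 2 — sample covariance matrix, S[i,j] = (1/(n-1)) · Σ_k (x_{k,i} - mean_i) · (x_{k,j} - mean_j), divisor n-1 = 5:
  S[X_1,X_1] = ((-3.8333)·(-3.8333) + (3.1667)·(3.1667) + (0.1667)·(0.1667) + (2.1667)·(2.1667) + (-1.8333)·(-1.8333) + (0.1667)·(0.1667)) / 5 = 32.8333/5 = 6.5667
  S[X_1,X_2] = ((-3.8333)·(0.8333) + (3.1667)·(0.8333) + (0.1667)·(0.8333) + (2.1667)·(1.8333) + (-1.8333)·(-1.1667) + (0.1667)·(-3.1667)) / 5 = 5.1667/5 = 1.0333
  S[X_2,X_2] = ((0.8333)·(0.8333) + (0.8333)·(0.8333) + (0.8333)·(0.8333) + (1.8333)·(1.8333) + (-1.1667)·(-1.1667) + (-3.1667)·(-3.1667)) / 5 = 16.8333/5 = 3.3667
  S = [[6.5667, 1.0333],
 [1.0333, 3.3667]].

Step 3 — invert S. det(S) = 6.5667·3.3667 - (1.0333)² = 21.04.
  S^{-1} = (1/det) · [[d, -b], [-b, a]] = [[0.16, -0.0491],
 [-0.0491, 0.3121]].

Step 4 — quadratic form (x̄ - mu_0)^T · S^{-1} · (x̄ - mu_0):
  S^{-1} · (x̄ - mu_0) = (-0.084, 0.3723),
  (x̄ - mu_0)^T · [...] = (-0.1667)·(-0.084) + (1.1667)·(0.3723) = 0.4484.

Step 5 — scale by n: T² = 6 · 0.4484 = 2.6901.

T² ≈ 2.6901


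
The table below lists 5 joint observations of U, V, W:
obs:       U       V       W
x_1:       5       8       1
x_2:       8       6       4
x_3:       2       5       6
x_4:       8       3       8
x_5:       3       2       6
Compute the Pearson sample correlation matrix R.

Step 1 — column means:
  mean(U) = (5 + 8 + 2 + 8 + 3) / 5 = 26/5 = 5.2
  mean(V) = (8 + 6 + 5 + 3 + 2) / 5 = 24/5 = 4.8
  mean(W) = (1 + 4 + 6 + 8 + 6) / 5 = 25/5 = 5

Step 2 — sample variances and covariances s[i,j] = (1/(n-1)) · Σ_k (x_{k,i} - mean_i) · (x_{k,j} - mean_j), with n-1 = 4:
  s[U,U] = ((-0.2)·(-0.2) + (2.8)·(2.8) + (-3.2)·(-3.2) + (2.8)·(2.8) + (-2.2)·(-2.2)) / 4 = 30.8/4 = 7.7
  s[U,V] = ((-0.2)·(3.2) + (2.8)·(1.2) + (-3.2)·(0.2) + (2.8)·(-1.8) + (-2.2)·(-2.8)) / 4 = 3.2/4 = 0.8
  s[U,W] = ((-0.2)·(-4) + (2.8)·(-1) + (-3.2)·(1) + (2.8)·(3) + (-2.2)·(1)) / 4 = 1/4 = 0.25
  s[V,V] = ((3.2)·(3.2) + (1.2)·(1.2) + (0.2)·(0.2) + (-1.8)·(-1.8) + (-2.8)·(-2.8)) / 4 = 22.8/4 = 5.7
  s[V,W] = ((3.2)·(-4) + (1.2)·(-1) + (0.2)·(1) + (-1.8)·(3) + (-2.8)·(1)) / 4 = -22/4 = -5.5
  s[W,W] = ((-4)·(-4) + (-1)·(-1) + (1)·(1) + (3)·(3) + (1)·(1)) / 4 = 28/4 = 7
  Sample standard deviations s_i = √(s[i,i]):
  s(U) = √(7.7) = 2.7749
  s(V) = √(5.7) = 2.3875
  s(W) = √(7) = 2.6458

Step 3 — r_{ij} = s_{ij} / (s_i · s_j):
  r[U,U] = 1 (diagonal).
  r[U,V] = 0.8 / (2.7749 · 2.3875) = 0.8 / 6.625 = 0.1208
  r[U,W] = 0.25 / (2.7749 · 2.6458) = 0.25 / 7.3417 = 0.0341
  r[V,V] = 1 (diagonal).
  r[V,W] = -5.5 / (2.3875 · 2.6458) = -5.5 / 6.3166 = -0.8707
  r[W,W] = 1 (diagonal).

R is symmetric with unit diagonal. Assembling:

R = [[1, 0.1208, 0.0341],
 [0.1208, 1, -0.8707],
 [0.0341, -0.8707, 1]]


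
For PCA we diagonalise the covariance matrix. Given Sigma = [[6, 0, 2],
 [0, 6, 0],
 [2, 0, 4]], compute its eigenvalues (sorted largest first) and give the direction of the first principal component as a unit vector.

Step 1 — characteristic polynomial p(λ) = det(λI - Sigma) = λ³ - tr·λ² + c_1·λ - det, where tr = trace, c_1 = sum of the principal 2×2 minors, det = det(Sigma):
  tr = 6 + 6 + 4 = 16,
  c_1 = (6·6 - (0)²) + (6·4 - (2)²) + (6·4 - (0)²) = 36 + 20 + 24 = 80,
  det = 6·(6·4 - (0)²) - (0)·((0)·4 - (0)·(2)) + (2)·((0)·(0) - 6·(2)) = 6·(24) - (0)·(0) + (2)·(-12) = 120.
  So p(λ) = λ³ - 16λ² + 80λ - 120.
Step 2 — look for an integer root (rational root theorem: any rational root is an integer divisor of 120). Testing λ = 6:
  p(6) = 216 - 576 + 480 - 120 = 0  ✓
  Dividing out (λ - 6): p(λ) = (λ - 6)(λ² - 10λ + 20).
Step 3 — remaining eigenvalues from the quadratic λ² - 10λ + 20 = 0:
  Δ = 10² - 4·20 = 100 - 80 = 20,  λ = (10 ± √20)/2 = (10 ± 4.4721)/2 ≈ 7.2361 or 2.7639.
  Sorted: λ_1 = 7.2361,  λ_2 = 6,  λ_3 = 2.7639  (check: sum = 16 = tr ✓).

Step 4 — unit eigenvector for λ_1 ≈ 7.2361: v spans the null space of (Sigma - λ_1 I), whose rows are
  r_1 = (-1.2361, 0, 2),  r_2 = (0, -1.2361, 0),  r_3 = (2, 0, -3.2361).
  v is orthogonal to every row, so take v ∝ r_1 × r_2 = ((0)·(0) - (2)·(-1.2361), (2)·(0) - (-1.2361)·(0), (-1.2361)·(-1.2361) - (0)·(0)) ≈ (2.4721, 0, 1.5279).
  Let u = (2.4721, 0, 1.5279).
  ||u|| = √((2.4721)² + (0)² + (1.5279)²) = √(8.4458) ≈ 2.9062,  v_1 = u/||u|| ≈ (0.8507, 0, 0.5257) (||v_1|| = 1).

λ_1 = 7.2361,  λ_2 = 6,  λ_3 = 2.7639;  v_1 ≈ (0.8507, 0, 0.5257)


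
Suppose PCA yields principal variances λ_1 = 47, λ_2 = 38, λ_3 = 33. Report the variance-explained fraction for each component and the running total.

Step 1 — total variance = trace(Sigma) = Σ λ_i = 47 + 38 + 33 = 118.

Step 2 — fraction explained by component i = λ_i / Σ λ:
  PC1: 47/118 = 0.3983
  PC2: 38/118 = 0.322
  PC3: 33/118 = 0.2797

Step 3 — cumulative fraction after k components = (λ_1 + ... + λ_k) / Σ λ:
  k = 1: 47/118 = 0.3983
  k = 2: (47 + 38)/118 = 85/118 = 0.7203
  k = 3: (47 + 38 + 33)/118 = 118/118 = 1

Summary (fraction, with percent):

explained: PC1 0.3983 (39.83%), PC2 0.322 (32.2%), PC3 0.2797 (27.97%);  cumulative: 0.3983, 0.7203, 1


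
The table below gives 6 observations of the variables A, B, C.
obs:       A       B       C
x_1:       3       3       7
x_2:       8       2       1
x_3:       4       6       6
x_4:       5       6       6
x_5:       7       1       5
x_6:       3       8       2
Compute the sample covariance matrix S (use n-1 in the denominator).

Step 1 — column means:
  mean(A) = (3 + 8 + 4 + 5 + 7 + 3) / 6 = 30/6 = 5
  mean(B) = (3 + 2 + 6 + 6 + 1 + 8) / 6 = 26/6 = 4.3333
  mean(C) = (7 + 1 + 6 + 6 + 5 + 2) / 6 = 27/6 = 4.5

Step 2 — sample covariance S[i,j] = (1/(n-1)) · Σ_k (x_{k,i} - mean_i) · (x_{k,j} - mean_j), with n-1 = 5.
  S[A,A] = ((-2)·(-2) + (3)·(3) + (-1)·(-1) + (0)·(0) + (2)·(2) + (-2)·(-2)) / 5 = 22/5 = 4.4
  S[A,B] = ((-2)·(-1.3333) + (3)·(-2.3333) + (-1)·(1.6667) + (0)·(1.6667) + (2)·(-3.3333) + (-2)·(3.6667)) / 5 = -20/5 = -4
  S[A,C] = ((-2)·(2.5) + (3)·(-3.5) + (-1)·(1.5) + (0)·(1.5) + (2)·(0.5) + (-2)·(-2.5)) / 5 = -11/5 = -2.2
  S[B,B] = ((-1.3333)·(-1.3333) + (-2.3333)·(-2.3333) + (1.6667)·(1.6667) + (1.6667)·(1.6667) + (-3.3333)·(-3.3333) + (3.6667)·(3.6667)) / 5 = 37.3333/5 = 7.4667
  S[B,C] = ((-1.3333)·(2.5) + (-2.3333)·(-3.5) + (1.6667)·(1.5) + (1.6667)·(1.5) + (-3.3333)·(0.5) + (3.6667)·(-2.5)) / 5 = -1/5 = -0.2
  S[C,C] = ((2.5)·(2.5) + (-3.5)·(-3.5) + (1.5)·(1.5) + (1.5)·(1.5) + (0.5)·(0.5) + (-2.5)·(-2.5)) / 5 = 29.5/5 = 5.9

S is symmetric (S[j,i] = S[i,j]). Assembling:

S = [[4.4, -4, -2.2],
 [-4, 7.4667, -0.2],
 [-2.2, -0.2, 5.9]]


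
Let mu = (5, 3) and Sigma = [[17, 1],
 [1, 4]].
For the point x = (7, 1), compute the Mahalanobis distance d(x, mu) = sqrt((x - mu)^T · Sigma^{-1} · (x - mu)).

Step 1 — centre the observation: (x - mu) = (2, -2).

Step 2 — invert Sigma. det(Sigma) = 17·4 - (1)² = 67.
  Sigma^{-1} = (1/det) · [[d, -b], [-b, a]] = [[0.0597, -0.0149],
 [-0.0149, 0.2537]].

Step 3 — form the quadratic (x - mu)^T · Sigma^{-1} · (x - mu):
  Sigma^{-1} · (x - mu) = (0.1493, -0.5373).
  (x - mu)^T · [Sigma^{-1} · (x - mu)] = (2)·(0.1493) + (-2)·(-0.5373) = 1.3731.

Step 4 — take square root: d = √(1.3731) ≈ 1.1718.

d(x, mu) = √(1.3731) ≈ 1.1718


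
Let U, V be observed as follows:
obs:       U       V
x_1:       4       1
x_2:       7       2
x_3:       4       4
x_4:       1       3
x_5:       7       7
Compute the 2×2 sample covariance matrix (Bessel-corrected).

Step 1 — column means:
  mean(U) = (4 + 7 + 4 + 1 + 7) / 5 = 23/5 = 4.6
  mean(V) = (1 + 2 + 4 + 3 + 7) / 5 = 17/5 = 3.4

Step 2 — sample covariance S[i,j] = (1/(n-1)) · Σ_k (x_{k,i} - mean_i) · (x_{k,j} - mean_j), with n-1 = 4.
  S[U,U] = ((-0.6)·(-0.6) + (2.4)·(2.4) + (-0.6)·(-0.6) + (-3.6)·(-3.6) + (2.4)·(2.4)) / 4 = 25.2/4 = 6.3
  S[U,V] = ((-0.6)·(-2.4) + (2.4)·(-1.4) + (-0.6)·(0.6) + (-3.6)·(-0.4) + (2.4)·(3.6)) / 4 = 7.8/4 = 1.95
  S[V,V] = ((-2.4)·(-2.4) + (-1.4)·(-1.4) + (0.6)·(0.6) + (-0.4)·(-0.4) + (3.6)·(3.6)) / 4 = 21.2/4 = 5.3

S is symmetric (S[j,i] = S[i,j]). Assembling:

S = [[6.3, 1.95],
 [1.95, 5.3]]


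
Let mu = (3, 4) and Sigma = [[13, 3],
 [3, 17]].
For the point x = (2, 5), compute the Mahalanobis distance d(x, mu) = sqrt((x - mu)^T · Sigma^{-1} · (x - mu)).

Step 1 — centre the observation: (x - mu) = (-1, 1).

Step 2 — invert Sigma. det(Sigma) = 13·17 - (3)² = 212.
  Sigma^{-1} = (1/det) · [[d, -b], [-b, a]] = [[0.0802, -0.0142],
 [-0.0142, 0.0613]].

Step 3 — form the quadratic (x - mu)^T · Sigma^{-1} · (x - mu):
  Sigma^{-1} · (x - mu) = (-0.0943, 0.0755).
  (x - mu)^T · [Sigma^{-1} · (x - mu)] = (-1)·(-0.0943) + (1)·(0.0755) = 0.1698.

Step 4 — take square root: d = √(0.1698) ≈ 0.4121.

d(x, mu) = √(0.1698) ≈ 0.4121


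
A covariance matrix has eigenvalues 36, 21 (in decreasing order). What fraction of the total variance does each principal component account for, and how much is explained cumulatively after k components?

Step 1 — total variance = trace(Sigma) = Σ λ_i = 36 + 21 = 57.

Step 2 — fraction explained by component i = λ_i / Σ λ:
  PC1: 36/57 = 0.6316
  PC2: 21/57 = 0.3684

Step 3 — cumulative fraction after k components = (λ_1 + ... + λ_k) / Σ λ:
  k = 1: 36/57 = 0.6316
  k = 2: (36 + 21)/57 = 57/57 = 1

Summary (fraction, with percent):

explained: PC1 0.6316 (63.16%), PC2 0.3684 (36.84%);  cumulative: 0.6316, 1


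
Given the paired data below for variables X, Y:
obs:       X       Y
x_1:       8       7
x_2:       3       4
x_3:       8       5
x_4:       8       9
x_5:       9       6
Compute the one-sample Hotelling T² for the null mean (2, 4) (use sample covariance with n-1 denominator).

Step 1 — sample mean vector:
  mean(X) = (8 + 3 + 8 + 8 + 9) / 5 = 36/5 = 7.2
  mean(Y) = (7 + 4 + 5 + 9 + 6) / 5 = 31/5 = 6.2
  x̄ = (7.2, 6.2),  deviation x̄ - mu_0 = (7.2, 6.2) - (2, 4) = (5.2, 2.2).

Step 2 — sample covariance matrix, S[i,j] = (1/(n-1)) · Σ_k (x_{k,i} - mean_i) · (x_{k,j} - mean_j), divisor n-1 = 4:
  S[X,X] = ((0.8)·(0.8) + (-4.2)·(-4.2) + (0.8)·(0.8) + (0.8)·(0.8) + (1.8)·(1.8)) / 4 = 22.8/4 = 5.7
  S[X,Y] = ((0.8)·(0.8) + (-4.2)·(-2.2) + (0.8)·(-1.2) + (0.8)·(2.8) + (1.8)·(-0.2)) / 4 = 10.8/4 = 2.7
  S[Y,Y] = ((0.8)·(0.8) + (-2.2)·(-2.2) + (-1.2)·(-1.2) + (2.8)·(2.8) + (-0.2)·(-0.2)) / 4 = 14.8/4 = 3.7
  S = [[5.7, 2.7],
 [2.7, 3.7]].

Step 3 — invert S. det(S) = 5.7·3.7 - (2.7)² = 13.8.
  S^{-1} = (1/det) · [[d, -b], [-b, a]] = [[0.2681, -0.1957],
 [-0.1957, 0.413]].

Step 4 — quadratic form (x̄ - mu_0)^T · S^{-1} · (x̄ - mu_0):
  S^{-1} · (x̄ - mu_0) = (0.9638, -0.1087),
  (x̄ - mu_0)^T · [...] = (5.2)·(0.9638) + (2.2)·(-0.1087) = 4.7725.

Step 5 — scale by n: T² = 5 · 4.7725 = 23.8623.

T² ≈ 23.8623


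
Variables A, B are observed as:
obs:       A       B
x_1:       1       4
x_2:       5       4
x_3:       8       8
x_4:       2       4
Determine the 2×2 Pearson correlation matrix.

Step 1 — column means:
  mean(A) = (1 + 5 + 8 + 2) / 4 = 16/4 = 4
  mean(B) = (4 + 4 + 8 + 4) / 4 = 20/4 = 5

Step 2 — sample variances and covariances s[i,j] = (1/(n-1)) · Σ_k (x_{k,i} - mean_i) · (x_{k,j} - mean_j), with n-1 = 3:
  s[A,A] = ((-3)·(-3) + (1)·(1) + (4)·(4) + (-2)·(-2)) / 3 = 30/3 = 10
  s[A,B] = ((-3)·(-1) + (1)·(-1) + (4)·(3) + (-2)·(-1)) / 3 = 16/3 = 5.3333
  s[B,B] = ((-1)·(-1) + (-1)·(-1) + (3)·(3) + (-1)·(-1)) / 3 = 12/3 = 4
  Sample standard deviations s_i = √(s[i,i]):
  s(A) = √(10) = 3.1623
  s(B) = √(4) = 2

Step 3 — r_{ij} = s_{ij} / (s_i · s_j):
  r[A,A] = 1 (diagonal).
  r[A,B] = 5.3333 / (3.1623 · 2) = 5.3333 / 6.3246 = 0.8433
  r[B,B] = 1 (diagonal).

R is symmetric with unit diagonal. Assembling:

R = [[1, 0.8433],
 [0.8433, 1]]


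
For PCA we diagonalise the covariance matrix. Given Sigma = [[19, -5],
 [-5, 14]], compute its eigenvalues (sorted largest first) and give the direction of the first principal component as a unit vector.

Step 1 — characteristic polynomial of 2×2 Sigma:
  det(Sigma - λI) = λ² - trace · λ + det = 0.
  trace = 19 + 14 = 33, det = 19·14 - (-5)² = 241.
Step 2 — discriminant:
  Δ = trace² - 4·det = 1089 - 964 = 125.
Step 3 — eigenvalues:
  λ = (trace ± √Δ)/2 = (33 ± 11.1803)/2,
  λ_1 = 22.0902,  λ_2 = 10.9098.

Step 4 — unit eigenvector for λ_1: solve (Sigma - λ_1 I)v = 0. First row:
  (19 - 22.0902)·v_x + (-5)·v_y = 0, i.e. (-3.0902)·v_x + (-5)·v_y = 0,
  so v ∝ (b, λ_1 - a) = (-5, 3.0902); multiply by -1 so the first entry is positive: u = (5, -3.0902).
  ||u|| = √((5)² + (-3.0902)²) = √(34.5492) ≈ 5.8779,
  v_1 = u/||u|| ≈ (0.8507, -0.5257) (||v_1|| = 1).

λ_1 = 22.0902,  λ_2 = 10.9098;  v_1 ≈ (0.8507, -0.5257)


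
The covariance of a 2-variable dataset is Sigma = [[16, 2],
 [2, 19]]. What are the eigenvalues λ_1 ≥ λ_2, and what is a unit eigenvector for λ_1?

Step 1 — characteristic polynomial of 2×2 Sigma:
  det(Sigma - λI) = λ² - trace · λ + det = 0.
  trace = 16 + 19 = 35, det = 16·19 - (2)² = 300.
Step 2 — discriminant:
  Δ = trace² - 4·det = 1225 - 1200 = 25.
Step 3 — eigenvalues:
  λ = (trace ± √Δ)/2 = (35 ± 5)/2,
  λ_1 = 20,  λ_2 = 15.

Step 4 — unit eigenvector for λ_1: solve (Sigma - λ_1 I)v = 0. First row:
  (16 - 20)·v_x + (2)·v_y = 0, i.e. (-4)·v_x + (2)·v_y = 0,
  so v ∝ (b, λ_1 - a) = (2, 4) = u.
  ||u|| = √((2)² + (4)²) = √(20) ≈ 4.4721,
  v_1 = u/||u|| ≈ (0.4472, 0.8944) (||v_1|| = 1).

λ_1 = 20,  λ_2 = 15;  v_1 ≈ (0.4472, 0.8944)


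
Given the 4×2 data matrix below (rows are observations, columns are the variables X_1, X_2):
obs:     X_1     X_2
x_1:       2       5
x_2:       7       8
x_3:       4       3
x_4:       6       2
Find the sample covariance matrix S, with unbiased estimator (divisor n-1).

Step 1 — column means:
  mean(X_1) = (2 + 7 + 4 + 6) / 4 = 19/4 = 4.75
  mean(X_2) = (5 + 8 + 3 + 2) / 4 = 18/4 = 4.5

Step 2 — sample covariance S[i,j] = (1/(n-1)) · Σ_k (x_{k,i} - mean_i) · (x_{k,j} - mean_j), with n-1 = 3.
  S[X_1,X_1] = ((-2.75)·(-2.75) + (2.25)·(2.25) + (-0.75)·(-0.75) + (1.25)·(1.25)) / 3 = 14.75/3 = 4.9167
  S[X_1,X_2] = ((-2.75)·(0.5) + (2.25)·(3.5) + (-0.75)·(-1.5) + (1.25)·(-2.5)) / 3 = 4.5/3 = 1.5
  S[X_2,X_2] = ((0.5)·(0.5) + (3.5)·(3.5) + (-1.5)·(-1.5) + (-2.5)·(-2.5)) / 3 = 21/3 = 7

S is symmetric (S[j,i] = S[i,j]). Assembling:

S = [[4.9167, 1.5],
 [1.5, 7]]
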